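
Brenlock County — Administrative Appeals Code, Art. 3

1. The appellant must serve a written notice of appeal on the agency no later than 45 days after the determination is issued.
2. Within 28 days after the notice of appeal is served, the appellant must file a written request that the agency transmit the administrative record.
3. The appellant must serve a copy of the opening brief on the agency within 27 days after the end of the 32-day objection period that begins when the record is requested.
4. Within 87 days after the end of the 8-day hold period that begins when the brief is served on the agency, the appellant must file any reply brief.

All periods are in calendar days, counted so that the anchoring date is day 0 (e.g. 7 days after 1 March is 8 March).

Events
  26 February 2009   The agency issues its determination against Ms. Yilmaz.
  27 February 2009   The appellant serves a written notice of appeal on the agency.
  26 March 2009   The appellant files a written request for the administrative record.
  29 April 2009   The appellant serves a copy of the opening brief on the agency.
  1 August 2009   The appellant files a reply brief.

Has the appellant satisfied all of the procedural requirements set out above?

Yes

Step 1: 45 days after 26 February 2009 (when the determination is issued) is 12 April 2009; 27 February 2009 is within that limit.
Step 2: 28 days after 27 February 2009 (when the notice of appeal is served) is 27 March 2009; done 26 March 2009 — timely.
Step 3: 27 days after 27 April 2009 (end of the 32-day objection period, which began when the record is requested on 26 March 2009) is 24 May 2009; done 29 April 2009 — timely.
Step 4: 87 days after 7 May 2009 (end of the 8-day hold period, which began when the brief is served on the agency on 29 April 2009) is 2 August 2009; 1 August 2009 is within that limit.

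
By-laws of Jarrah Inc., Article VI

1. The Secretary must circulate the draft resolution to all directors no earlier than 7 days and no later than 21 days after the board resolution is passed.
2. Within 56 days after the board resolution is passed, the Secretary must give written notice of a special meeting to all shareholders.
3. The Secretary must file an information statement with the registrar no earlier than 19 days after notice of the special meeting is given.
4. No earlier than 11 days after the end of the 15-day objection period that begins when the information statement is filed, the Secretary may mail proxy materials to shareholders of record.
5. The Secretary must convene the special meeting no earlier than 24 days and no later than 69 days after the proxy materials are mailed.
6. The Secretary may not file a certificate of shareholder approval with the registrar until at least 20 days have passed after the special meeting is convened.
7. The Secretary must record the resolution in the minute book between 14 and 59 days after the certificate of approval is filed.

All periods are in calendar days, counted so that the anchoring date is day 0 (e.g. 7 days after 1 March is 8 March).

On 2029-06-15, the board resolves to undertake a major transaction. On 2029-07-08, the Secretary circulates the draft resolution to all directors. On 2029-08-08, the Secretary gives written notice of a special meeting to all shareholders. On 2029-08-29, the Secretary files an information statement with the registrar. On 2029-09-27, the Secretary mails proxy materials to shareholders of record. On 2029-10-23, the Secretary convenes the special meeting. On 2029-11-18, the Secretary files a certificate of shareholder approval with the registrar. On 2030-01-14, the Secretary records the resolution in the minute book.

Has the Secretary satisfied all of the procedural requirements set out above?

Step 1 — 7 and 21 days from 2029-06-15 (when the board resolution is passed) are 2029-06-22 and 2029-07-06 respectively; 2029-07-08 is 2 days past the end of the window.

No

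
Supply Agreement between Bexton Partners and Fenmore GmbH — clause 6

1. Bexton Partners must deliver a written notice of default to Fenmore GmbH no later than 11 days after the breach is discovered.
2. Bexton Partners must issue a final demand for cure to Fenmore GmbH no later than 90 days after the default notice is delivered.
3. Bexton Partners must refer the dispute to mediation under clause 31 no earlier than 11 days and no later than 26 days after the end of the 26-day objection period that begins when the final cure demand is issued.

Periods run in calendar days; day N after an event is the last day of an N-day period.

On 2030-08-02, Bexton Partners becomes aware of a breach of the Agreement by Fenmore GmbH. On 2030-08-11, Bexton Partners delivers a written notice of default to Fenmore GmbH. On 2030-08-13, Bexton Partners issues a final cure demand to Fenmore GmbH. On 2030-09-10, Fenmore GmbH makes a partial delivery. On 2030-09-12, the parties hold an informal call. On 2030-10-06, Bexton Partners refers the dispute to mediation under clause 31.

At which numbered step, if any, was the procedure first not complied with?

Step 3

Step 1 — counting 11 days from 2030-08-02 (when the breach is discovered) gives a deadline of 2030-08-13; 2030-08-11 is within that limit.
Step 2 — counting 90 days from 2030-08-11 (when the default notice is delivered) gives a deadline of 2030-11-09; 2030-08-13 is within that limit.
Step 3 — 11 and 26 days from 2030-09-08 (end of the 26-day objection period, which began when the final cure demand is issued on 2030-08-13) are 2030-09-19 and 2030-10-04 respectively; done 2030-10-06 — 2 days after the window closed.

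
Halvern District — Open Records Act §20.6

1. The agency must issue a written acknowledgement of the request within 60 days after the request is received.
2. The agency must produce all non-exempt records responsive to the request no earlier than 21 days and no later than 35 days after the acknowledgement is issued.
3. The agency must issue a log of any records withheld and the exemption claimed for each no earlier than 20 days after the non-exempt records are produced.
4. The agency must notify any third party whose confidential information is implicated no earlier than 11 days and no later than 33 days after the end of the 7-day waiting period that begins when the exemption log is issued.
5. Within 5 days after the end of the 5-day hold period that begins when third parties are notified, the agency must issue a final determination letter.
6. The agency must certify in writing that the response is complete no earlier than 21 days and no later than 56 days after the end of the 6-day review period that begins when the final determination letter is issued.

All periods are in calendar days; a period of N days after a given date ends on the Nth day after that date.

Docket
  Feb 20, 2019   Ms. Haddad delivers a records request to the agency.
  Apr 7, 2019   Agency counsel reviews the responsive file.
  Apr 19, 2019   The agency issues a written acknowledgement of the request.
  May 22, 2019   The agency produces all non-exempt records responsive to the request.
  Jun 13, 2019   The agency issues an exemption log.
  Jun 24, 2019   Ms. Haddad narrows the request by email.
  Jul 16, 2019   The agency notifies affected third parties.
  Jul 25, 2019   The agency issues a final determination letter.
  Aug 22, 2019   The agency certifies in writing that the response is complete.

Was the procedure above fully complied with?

(1) due by Feb 20, 2019 + 60 days = Apr 21, 2019; Apr 19, 2019 is within that limit.
(2) the permitted window runs from Apr 19, 2019 + 21 = May 10, 2019 to Apr 19, 2019 + 35 = May 24, 2019; May 22, 2019 falls inside that range.
(3) permitted from May 22, 2019 + 20 days = Jun 11, 2019 onward; done Jun 13, 2019, after the minimum wait.
(4) the permitted window runs from Jun 20, 2019 + 11 = Jul 1, 2019 to Jun 20, 2019 + 33 = Jul 23, 2019; done Jul 16, 2019 — within the window.
(5) due by Jul 21, 2019 + 5 days = Jul 26, 2019; completed Jul 25, 2019, before the deadline.
(6) the permitted window runs from Jul 31, 2019 + 21 = Aug 21, 2019 to Jul 31, 2019 + 56 = Sep 25, 2019; Aug 22, 2019 falls inside that range.

Yes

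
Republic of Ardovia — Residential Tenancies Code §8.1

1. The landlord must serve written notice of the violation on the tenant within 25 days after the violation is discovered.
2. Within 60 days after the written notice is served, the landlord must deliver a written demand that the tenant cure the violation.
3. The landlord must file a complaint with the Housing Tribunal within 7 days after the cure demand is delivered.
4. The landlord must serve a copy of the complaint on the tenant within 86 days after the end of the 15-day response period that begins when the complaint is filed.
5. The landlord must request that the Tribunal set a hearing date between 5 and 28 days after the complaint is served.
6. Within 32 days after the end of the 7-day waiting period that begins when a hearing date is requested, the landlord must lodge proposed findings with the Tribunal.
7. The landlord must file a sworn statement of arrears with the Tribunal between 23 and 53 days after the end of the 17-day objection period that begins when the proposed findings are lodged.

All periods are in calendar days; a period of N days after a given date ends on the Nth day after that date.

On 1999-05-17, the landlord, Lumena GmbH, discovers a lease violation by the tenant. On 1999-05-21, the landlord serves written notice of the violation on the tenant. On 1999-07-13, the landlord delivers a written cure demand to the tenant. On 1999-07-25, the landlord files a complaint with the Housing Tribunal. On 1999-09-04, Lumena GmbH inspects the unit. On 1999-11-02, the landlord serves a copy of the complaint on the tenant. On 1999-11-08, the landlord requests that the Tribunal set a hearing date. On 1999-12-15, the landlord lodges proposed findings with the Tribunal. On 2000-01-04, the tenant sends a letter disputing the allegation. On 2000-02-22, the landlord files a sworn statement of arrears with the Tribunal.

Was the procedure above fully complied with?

Step 1: 25 days after 1999-05-17 (when the violation is discovered) is 1999-06-11; 1999-05-21 is within that limit.
Step 2: 60 days after 1999-05-21 (when the written notice is served) is 1999-07-20; 1999-07-13 is within that limit.
Step 3: 7 days after 1999-07-13 (when the cure demand is delivered) is 1999-07-20; 1999-07-25 misses that deadline by 5 days.

No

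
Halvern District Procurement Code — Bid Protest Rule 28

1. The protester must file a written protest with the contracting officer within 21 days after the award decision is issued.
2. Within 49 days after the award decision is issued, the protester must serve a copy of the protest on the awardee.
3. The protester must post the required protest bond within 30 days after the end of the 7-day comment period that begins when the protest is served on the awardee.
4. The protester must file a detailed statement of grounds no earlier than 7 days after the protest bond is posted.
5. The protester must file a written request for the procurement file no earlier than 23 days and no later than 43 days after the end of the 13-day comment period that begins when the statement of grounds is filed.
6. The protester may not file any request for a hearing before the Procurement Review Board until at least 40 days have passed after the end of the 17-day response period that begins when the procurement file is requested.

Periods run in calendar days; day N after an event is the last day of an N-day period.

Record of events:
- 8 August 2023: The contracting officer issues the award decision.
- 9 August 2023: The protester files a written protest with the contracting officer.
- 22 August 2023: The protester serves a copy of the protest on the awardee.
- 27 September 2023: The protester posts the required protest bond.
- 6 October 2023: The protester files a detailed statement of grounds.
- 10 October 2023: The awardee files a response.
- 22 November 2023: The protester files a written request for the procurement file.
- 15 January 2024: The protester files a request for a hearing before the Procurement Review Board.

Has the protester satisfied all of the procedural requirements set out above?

No

(1) due by 8 August 2023 + 21 days = 29 August 2023; done 9 August 2023 — timely.
(2) due by 8 August 2023 + 49 days = 26 September 2023; 22 August 2023 is within that limit.
(3) due by 29 August 2023 + 30 days = 28 September 2023; completed 27 September 2023, before the deadline.
(4) permitted from 27 September 2023 + 7 days = 4 October 2023 onward; done 6 October 2023 — permitted.
(5) the permitted window runs from 19 October 2023 + 23 = 11 November 2023 to 19 October 2023 + 43 = 1 December 2023; done 22 November 2023, which is between those dates.
(6) permitted from 9 December 2023 + 40 days = 18 January 2024 onward; done 15 January 2024 — 3 days too early.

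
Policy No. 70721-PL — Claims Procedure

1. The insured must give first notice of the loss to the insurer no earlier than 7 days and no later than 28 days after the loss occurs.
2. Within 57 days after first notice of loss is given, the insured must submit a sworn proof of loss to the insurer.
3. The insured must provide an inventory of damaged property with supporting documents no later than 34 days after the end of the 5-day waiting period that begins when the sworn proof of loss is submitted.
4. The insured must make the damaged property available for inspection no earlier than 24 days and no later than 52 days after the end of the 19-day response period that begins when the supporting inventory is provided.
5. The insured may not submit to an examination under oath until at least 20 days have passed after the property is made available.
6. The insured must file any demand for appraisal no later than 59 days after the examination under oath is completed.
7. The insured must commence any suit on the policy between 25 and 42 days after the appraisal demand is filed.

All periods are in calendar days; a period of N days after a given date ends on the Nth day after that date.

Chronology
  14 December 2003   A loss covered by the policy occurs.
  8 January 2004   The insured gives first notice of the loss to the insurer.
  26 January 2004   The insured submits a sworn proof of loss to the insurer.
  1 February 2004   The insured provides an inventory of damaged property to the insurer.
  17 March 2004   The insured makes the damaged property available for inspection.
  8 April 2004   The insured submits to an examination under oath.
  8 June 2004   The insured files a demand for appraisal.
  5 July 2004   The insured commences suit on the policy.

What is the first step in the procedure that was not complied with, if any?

Step 6

Step 1: the window is 7–28 days after 14 December 2003 (when the loss occurs), so 21 December 2003 through 11 January 2004; done 8 January 2004 — within the window.
Step 2: 57 days after 8 January 2004 (when first notice of loss is given) is 5 March 2004; done 26 January 2004 — timely.
Step 3: 34 days after 31 January 2004 (end of the 5-day waiting period, which began when the sworn proof of loss is submitted on 26 January 2004) is 5 March 2004; done 1 February 2004 — timely.
Step 4: the window is 24–52 days after 20 February 2004 (end of the 19-day response period, which began when the supporting inventory is provided on 1 February 2004), so 15 March 2004 through 12 April 2004; 17 March 2004 falls inside that range.
Step 5: the earliest permitted date is 20 days after 17 March 2004 (when the property is made available), i.e. 6 April 2004; done 8 April 2004, after the minimum wait.
Step 6: 59 days after 8 April 2004 (when the examination under oath is completed) is 6 June 2004; not done until 8 June 2004, 2 days after the deadline.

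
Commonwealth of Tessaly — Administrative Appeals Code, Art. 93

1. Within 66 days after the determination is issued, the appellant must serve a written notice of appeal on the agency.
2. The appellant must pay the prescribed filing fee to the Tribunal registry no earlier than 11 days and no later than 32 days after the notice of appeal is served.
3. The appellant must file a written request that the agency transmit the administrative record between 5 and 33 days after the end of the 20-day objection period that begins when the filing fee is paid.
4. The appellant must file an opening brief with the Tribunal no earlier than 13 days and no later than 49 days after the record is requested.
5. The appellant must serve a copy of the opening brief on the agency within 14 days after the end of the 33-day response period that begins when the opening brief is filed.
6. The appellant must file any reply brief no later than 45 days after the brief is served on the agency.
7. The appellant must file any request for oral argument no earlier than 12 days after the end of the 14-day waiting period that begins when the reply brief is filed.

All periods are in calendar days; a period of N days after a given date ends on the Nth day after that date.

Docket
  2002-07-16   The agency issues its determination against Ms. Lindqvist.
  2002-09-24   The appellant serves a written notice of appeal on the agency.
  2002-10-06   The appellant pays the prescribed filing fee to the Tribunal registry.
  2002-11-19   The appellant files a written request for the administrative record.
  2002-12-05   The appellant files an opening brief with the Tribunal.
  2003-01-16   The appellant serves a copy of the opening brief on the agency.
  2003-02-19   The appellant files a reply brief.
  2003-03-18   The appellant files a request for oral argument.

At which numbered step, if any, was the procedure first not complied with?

Step 1

Step 1: 66 days after 2002-07-16 (when the determination is issued) is 2002-09-20; not done until 2002-09-24, 4 days after the deadline.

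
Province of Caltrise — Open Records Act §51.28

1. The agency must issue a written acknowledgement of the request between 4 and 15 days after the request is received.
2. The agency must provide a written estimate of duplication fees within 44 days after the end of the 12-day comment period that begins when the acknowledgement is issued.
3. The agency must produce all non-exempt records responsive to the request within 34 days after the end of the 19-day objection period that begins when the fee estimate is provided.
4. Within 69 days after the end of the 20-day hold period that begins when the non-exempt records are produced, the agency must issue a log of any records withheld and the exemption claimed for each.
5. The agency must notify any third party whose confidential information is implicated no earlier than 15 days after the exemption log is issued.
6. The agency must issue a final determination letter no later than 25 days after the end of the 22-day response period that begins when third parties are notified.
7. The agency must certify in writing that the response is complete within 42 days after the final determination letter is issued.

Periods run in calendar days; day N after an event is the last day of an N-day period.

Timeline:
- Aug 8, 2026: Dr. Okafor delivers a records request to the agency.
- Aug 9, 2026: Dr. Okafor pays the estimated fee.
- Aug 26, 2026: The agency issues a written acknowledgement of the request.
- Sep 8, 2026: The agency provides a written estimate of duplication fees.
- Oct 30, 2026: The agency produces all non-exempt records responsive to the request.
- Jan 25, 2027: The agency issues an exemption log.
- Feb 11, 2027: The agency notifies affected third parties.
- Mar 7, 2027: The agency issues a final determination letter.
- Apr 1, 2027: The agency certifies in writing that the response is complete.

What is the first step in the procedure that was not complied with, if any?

Step 1

Step 1: the window is 4–15 days after Aug 8, 2026 (when the request is received), so Aug 12, 2026 through Aug 23, 2026; Aug 26, 2026 is 3 days past the end of the window.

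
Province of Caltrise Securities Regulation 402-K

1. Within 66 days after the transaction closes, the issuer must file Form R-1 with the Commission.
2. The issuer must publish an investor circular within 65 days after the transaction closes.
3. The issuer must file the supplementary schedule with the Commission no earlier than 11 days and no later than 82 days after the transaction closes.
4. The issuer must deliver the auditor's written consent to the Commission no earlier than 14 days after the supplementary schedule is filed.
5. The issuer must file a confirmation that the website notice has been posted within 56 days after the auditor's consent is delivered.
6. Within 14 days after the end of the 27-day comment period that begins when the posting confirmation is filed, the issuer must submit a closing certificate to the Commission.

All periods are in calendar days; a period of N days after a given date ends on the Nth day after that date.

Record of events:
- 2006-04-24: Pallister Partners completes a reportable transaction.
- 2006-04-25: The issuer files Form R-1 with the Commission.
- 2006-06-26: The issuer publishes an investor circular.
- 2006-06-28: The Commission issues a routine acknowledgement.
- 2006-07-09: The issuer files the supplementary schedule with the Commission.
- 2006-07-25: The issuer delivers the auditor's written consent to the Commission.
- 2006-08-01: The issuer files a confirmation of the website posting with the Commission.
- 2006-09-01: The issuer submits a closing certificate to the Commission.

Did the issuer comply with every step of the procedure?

Yes

Step 1: 66 days after 2006-04-24 (when the transaction closes) is 2006-06-29; completed 2006-04-25, before the deadline.
Step 2: 65 days after 2006-04-24 (when the transaction closes) is 2006-06-28; completed 2006-06-26, before the deadline.
Step 3: the window is 11–82 days after 2006-04-24 (when the transaction closes), so 2006-05-05 through 2006-07-15; done 2006-07-09 — within the window.
Step 4: the earliest permitted date is 14 days after 2006-07-09 (when the supplementary schedule is filed), i.e. 2006-07-23; done 2006-07-25 — permitted.
Step 5: 56 days after 2006-07-25 (when the auditor's consent is delivered) is 2006-09-19; 2006-08-01 is within that limit.
Step 6: 14 days after 2006-08-28 (end of the 27-day comment period, which began when the posting confirmation is filed on 2006-08-01) is 2006-09-11; 2006-09-01 is within that limit.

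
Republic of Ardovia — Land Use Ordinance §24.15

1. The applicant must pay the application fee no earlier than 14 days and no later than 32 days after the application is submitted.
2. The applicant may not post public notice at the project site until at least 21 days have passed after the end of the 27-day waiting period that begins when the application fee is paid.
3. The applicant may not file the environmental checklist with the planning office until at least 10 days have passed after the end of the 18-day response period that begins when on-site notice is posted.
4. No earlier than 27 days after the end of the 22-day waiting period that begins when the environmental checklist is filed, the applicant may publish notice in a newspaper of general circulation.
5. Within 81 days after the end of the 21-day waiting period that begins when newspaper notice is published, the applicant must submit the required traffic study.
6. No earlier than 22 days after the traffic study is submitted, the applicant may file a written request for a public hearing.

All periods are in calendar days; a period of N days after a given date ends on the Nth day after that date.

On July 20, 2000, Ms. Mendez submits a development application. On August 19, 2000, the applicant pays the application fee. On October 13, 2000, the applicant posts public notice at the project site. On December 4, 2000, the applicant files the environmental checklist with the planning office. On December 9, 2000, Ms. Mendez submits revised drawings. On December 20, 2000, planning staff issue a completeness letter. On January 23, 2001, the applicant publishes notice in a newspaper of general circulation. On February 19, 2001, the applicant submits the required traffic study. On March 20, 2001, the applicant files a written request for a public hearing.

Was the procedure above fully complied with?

Yes

Step 1: the window is 14–32 days after July 20, 2000 (when the application is submitted), so August 3, 2000 through August 21, 2000; done August 19, 2000 — within the window.
Step 2: the earliest permitted date is 21 days after September 15, 2000 (end of the 27-day waiting period, which began when the application fee is paid on August 19, 2000), i.e. October 6, 2000; October 13, 2000 is on or after that date.
Step 3: the earliest permitted date is 10 days after October 31, 2000 (end of the 18-day response period, which began when on-site notice is posted on October 13, 2000), i.e. November 10, 2000; done December 4, 2000 — permitted.
Step 4: the earliest permitted date is 27 days after December 26, 2000 (end of the 22-day waiting period, which began when the environmental checklist is filed on December 4, 2000), i.e. January 22, 2001; done January 23, 2001 — permitted.
Step 5: 81 days after February 13, 2001 (end of the 21-day waiting period, which began when newspaper notice is published on January 23, 2001) is May 5, 2001; February 19, 2001 is within that limit.
Step 6: the earliest permitted date is 22 days after February 19, 2001 (when the traffic study is submitted), i.e. March 13, 2001; March 20, 2001 is on or after that date.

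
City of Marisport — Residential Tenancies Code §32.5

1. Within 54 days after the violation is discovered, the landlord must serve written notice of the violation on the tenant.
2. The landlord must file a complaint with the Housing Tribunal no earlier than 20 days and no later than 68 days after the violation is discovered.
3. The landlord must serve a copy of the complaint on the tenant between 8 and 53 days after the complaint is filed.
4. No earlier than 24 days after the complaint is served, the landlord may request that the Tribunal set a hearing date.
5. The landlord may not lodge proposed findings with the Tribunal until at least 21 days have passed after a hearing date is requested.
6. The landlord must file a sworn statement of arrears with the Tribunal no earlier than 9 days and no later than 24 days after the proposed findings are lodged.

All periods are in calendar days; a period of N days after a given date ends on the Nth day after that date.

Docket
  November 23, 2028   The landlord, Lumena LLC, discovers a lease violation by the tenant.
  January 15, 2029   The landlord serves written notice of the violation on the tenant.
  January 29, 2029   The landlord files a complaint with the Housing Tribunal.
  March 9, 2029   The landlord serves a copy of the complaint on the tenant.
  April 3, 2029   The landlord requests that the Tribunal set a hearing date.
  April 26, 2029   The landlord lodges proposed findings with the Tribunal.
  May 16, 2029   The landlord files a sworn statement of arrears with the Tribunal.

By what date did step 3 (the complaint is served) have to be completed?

March 23, 2029

Step 3 runs from January 29, 2029, when the complaint is filed. The window is 8–53 days after January 29, 2029; it closes on March 23, 2029.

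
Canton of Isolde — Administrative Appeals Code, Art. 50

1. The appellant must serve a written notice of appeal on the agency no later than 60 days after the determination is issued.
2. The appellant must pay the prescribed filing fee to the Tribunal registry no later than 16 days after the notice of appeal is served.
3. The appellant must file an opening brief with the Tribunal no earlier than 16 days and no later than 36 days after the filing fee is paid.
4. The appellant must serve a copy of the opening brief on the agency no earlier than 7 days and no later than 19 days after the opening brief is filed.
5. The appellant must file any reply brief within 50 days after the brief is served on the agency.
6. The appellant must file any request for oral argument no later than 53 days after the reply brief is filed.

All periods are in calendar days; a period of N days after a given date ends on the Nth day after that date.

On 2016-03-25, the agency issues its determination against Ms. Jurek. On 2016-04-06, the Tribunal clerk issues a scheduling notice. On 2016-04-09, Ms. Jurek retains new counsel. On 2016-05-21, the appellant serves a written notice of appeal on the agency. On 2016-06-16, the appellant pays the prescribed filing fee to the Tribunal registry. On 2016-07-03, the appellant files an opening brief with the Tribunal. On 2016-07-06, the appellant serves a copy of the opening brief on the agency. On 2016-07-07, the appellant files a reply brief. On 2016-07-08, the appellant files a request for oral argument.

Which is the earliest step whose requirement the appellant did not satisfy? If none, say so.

Step 2

Step 1: 60 days after 2016-03-25 (when the determination is issued) is 2016-05-24; completed 2016-05-21, before the deadline.
Step 2: 16 days after 2016-05-21 (when the notice of appeal is served) is 2016-06-06; done 2016-06-16 — 10 days late.
The procedure was therefore not followed at step 2.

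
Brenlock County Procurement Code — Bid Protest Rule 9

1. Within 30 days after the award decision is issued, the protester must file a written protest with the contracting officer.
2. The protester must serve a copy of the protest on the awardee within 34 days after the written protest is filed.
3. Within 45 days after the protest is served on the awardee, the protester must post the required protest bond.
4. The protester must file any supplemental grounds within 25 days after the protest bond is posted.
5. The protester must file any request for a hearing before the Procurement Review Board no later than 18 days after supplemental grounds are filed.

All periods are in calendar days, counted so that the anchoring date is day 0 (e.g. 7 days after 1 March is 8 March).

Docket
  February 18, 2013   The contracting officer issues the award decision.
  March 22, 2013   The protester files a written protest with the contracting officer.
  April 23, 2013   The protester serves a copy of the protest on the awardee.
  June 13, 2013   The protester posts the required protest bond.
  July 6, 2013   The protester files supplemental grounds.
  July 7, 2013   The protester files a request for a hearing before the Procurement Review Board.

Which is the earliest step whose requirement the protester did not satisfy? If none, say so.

Step 1: 30 days after February 18, 2013 (when the award decision is issued) is March 20, 2013; March 22, 2013 misses that deadline by 2 days.
The procedure was therefore not followed at step 1.

Step 1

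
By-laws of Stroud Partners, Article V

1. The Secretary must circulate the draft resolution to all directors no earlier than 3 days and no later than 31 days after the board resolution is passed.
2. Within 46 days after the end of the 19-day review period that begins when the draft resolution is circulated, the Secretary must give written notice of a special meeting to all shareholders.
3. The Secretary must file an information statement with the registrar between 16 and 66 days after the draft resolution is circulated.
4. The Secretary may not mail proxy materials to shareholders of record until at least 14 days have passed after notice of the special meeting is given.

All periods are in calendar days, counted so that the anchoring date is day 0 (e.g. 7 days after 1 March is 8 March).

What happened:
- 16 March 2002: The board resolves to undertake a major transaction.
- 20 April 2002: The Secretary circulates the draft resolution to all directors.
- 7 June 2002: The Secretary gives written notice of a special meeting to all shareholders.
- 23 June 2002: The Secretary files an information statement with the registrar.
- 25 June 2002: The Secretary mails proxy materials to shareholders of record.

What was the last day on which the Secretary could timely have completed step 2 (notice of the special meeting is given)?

24 June 2002

The draft resolution is circulated on 20 April 2002; the 19-day review period therefore ends 9 May 2002, and step 2 runs from that date. 46 days after 9 May 2002 is 24 June 2002.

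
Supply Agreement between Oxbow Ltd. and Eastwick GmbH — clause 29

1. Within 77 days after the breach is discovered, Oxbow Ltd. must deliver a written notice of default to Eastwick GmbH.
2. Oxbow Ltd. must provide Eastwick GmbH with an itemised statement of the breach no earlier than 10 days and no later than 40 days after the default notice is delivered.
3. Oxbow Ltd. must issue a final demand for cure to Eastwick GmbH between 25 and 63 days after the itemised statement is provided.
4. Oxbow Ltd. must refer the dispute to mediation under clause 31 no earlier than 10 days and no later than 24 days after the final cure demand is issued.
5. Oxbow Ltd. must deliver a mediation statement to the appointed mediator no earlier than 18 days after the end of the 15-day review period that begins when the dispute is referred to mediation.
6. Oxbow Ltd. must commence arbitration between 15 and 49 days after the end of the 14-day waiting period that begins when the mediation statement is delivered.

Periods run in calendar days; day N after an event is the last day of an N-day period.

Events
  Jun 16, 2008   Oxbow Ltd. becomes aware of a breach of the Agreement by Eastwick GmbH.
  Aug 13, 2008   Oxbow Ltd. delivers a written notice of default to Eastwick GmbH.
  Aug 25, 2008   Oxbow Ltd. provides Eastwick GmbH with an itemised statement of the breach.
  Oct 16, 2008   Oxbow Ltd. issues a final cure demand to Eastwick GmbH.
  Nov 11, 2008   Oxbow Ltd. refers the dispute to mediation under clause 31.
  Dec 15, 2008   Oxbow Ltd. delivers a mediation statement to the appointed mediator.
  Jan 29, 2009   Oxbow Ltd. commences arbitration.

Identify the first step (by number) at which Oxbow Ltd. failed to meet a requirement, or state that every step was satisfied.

Step 1: 77 days after Jun 16, 2008 (when the breach is discovered) is Sep 1, 2008; Aug 13, 2008 is within that limit.
Step 2: the window is 10–40 days after Aug 13, 2008 (when the default notice is delivered), so Aug 23, 2008 through Sep 22, 2008; done Aug 25, 2008, which is between those dates.
Step 3: the window is 25–63 days after Aug 25, 2008 (when the itemised statement is provided), so Sep 19, 2008 through Oct 27, 2008; done Oct 16, 2008 — within the window.
Step 4: the window is 10–24 days after Oct 16, 2008 (when the final cure demand is issued), so Oct 26, 2008 through Nov 9, 2008; done Nov 11, 2008 — 2 days after the window closed.
The procedure was therefore not followed at step 4.

Step 4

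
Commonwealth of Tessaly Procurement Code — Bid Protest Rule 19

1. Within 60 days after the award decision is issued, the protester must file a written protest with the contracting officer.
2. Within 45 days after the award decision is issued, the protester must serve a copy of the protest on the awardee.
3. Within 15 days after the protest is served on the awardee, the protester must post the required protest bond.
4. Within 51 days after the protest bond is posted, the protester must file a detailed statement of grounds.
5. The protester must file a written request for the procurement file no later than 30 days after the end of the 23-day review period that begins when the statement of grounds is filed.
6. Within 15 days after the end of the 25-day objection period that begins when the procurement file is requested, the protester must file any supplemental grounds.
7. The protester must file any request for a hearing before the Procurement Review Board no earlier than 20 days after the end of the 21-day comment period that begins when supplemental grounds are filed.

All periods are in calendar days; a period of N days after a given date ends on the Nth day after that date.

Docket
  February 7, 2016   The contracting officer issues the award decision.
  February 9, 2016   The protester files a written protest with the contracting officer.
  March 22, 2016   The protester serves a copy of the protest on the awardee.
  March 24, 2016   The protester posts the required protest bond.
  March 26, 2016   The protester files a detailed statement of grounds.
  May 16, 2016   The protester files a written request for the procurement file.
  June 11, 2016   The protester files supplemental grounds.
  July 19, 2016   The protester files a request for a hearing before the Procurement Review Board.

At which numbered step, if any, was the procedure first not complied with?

(1) due by February 7, 2016 + 60 days = April 7, 2016; completed February 9, 2016, before the deadline.
(2) due by February 7, 2016 + 45 days = March 23, 2016; March 22, 2016 is within that limit.
(3) due by March 22, 2016 + 15 days = April 6, 2016; done March 24, 2016 — timely.
(4) due by March 24, 2016 + 51 days = May 14, 2016; March 26, 2016 is within that limit.
(5) due by April 18, 2016 + 30 days = May 18, 2016; May 16, 2016 is within that limit.
(6) due by June 10, 2016 + 15 days = June 25, 2016; June 11, 2016 is within that limit.
(7) permitted from July 2, 2016 + 20 days = July 22, 2016 onward; acted on July 19, 2016, 3 days prematurely.

Step 7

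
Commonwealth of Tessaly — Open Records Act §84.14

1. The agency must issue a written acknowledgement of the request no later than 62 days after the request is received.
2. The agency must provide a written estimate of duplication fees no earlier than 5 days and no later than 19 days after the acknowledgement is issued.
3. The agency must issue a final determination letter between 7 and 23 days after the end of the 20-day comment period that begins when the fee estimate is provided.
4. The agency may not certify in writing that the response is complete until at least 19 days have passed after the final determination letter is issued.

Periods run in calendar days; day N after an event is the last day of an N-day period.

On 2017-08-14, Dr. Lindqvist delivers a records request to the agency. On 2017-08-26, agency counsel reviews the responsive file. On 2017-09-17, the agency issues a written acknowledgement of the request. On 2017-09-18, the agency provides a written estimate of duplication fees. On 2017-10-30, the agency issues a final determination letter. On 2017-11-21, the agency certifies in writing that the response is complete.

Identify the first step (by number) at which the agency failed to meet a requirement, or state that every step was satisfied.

Step 2

Step 1: 62 days after 2017-08-14 (when the request is received) is 2017-10-15; done 2017-09-17 — timely.
Step 2: the window is 5–19 days after 2017-09-17 (when the acknowledgement is issued), so 2017-09-22 through 2017-10-06; done 2017-09-18 — 4 days before the window opened.
Later steps need not be reached.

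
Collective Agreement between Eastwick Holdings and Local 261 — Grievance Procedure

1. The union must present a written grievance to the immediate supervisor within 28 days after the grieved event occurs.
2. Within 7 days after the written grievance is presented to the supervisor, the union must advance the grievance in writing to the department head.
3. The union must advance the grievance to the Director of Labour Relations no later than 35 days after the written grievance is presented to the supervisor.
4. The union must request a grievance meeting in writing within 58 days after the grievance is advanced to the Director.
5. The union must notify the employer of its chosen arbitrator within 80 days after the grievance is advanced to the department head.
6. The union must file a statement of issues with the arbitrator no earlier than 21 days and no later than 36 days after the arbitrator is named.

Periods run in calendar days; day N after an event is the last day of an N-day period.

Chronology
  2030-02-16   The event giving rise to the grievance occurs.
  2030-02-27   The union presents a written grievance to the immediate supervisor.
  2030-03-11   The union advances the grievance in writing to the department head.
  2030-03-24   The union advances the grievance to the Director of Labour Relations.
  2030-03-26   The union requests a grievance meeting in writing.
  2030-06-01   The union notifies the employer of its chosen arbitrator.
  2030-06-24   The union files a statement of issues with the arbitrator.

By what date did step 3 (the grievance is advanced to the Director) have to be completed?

Step 3 runs from 2030-02-27, when the written grievance is presented to the supervisor. 35 days after 2030-02-27 is 2030-04-03.

2030-04-03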